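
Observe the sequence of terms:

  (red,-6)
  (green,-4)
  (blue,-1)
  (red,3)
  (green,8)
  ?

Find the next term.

(blue,14)

Colour: repeats red → green → blue; red, green, blue, red, green → blue.
For the second part, differences are 2, 3, 4, … (increasing by 1 each time): -6, -4, -1, 3, 8 → 14.
So the next term is (blue,14).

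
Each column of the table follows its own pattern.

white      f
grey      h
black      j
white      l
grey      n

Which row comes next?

black  p

For the shade, repeats white → grey → black: white, grey, black, white, grey → black.
Letter goes f, h, j, l, n → p (letters move forward 2 places in the alphabet).
Putting it together: black  p.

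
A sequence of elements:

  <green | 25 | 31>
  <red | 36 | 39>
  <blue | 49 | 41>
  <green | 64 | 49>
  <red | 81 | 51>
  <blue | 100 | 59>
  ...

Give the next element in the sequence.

<green | 121 | 61>

For the colour, repeats green → red → blue: green, red, blue, green, red, blue → green.
Second coordinate: 25, 36, 49, 64, 81, 100 → 121 (perfect squares: 5², 6², 7², …).
Third coordinate — alternating steps +8, +2, +8, +2, …: 31, 39, 41, 49, 51, 59 → 61.
Putting it together: <green | 121 | 61>.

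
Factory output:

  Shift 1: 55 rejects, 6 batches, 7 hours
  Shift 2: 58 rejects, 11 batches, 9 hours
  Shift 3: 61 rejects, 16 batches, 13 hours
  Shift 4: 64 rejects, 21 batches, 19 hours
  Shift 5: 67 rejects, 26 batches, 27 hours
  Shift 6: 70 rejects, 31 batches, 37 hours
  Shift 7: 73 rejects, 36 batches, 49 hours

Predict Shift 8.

76 rejects, 41 batches, 63 hours

Rejects — +3 each step: 55, 58, 61, 64, 67, 70, 73 → 76.
For the batches, +5 each step: 6, 11, 16, 21, 26, 31, 36 → 41.
Hours — differences are 2, 4, 6, … (increasing by 2 each time): 7, 9, 13, 19, 27, 37, 49 → 63.
Combining the parts gives 76 rejects, 41 batches, 63 hours.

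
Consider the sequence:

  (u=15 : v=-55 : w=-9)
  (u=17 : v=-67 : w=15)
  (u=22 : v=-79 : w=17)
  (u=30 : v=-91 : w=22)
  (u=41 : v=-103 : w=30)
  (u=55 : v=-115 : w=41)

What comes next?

U goes 15, 17, 22, 30, 41, 55 → 72 (differences are 2, 5, 8, … (increasing by 3 each time)).
V: −12 each step; -55, -67, -79, -91, -103, -115 → -127.
For the w, always the previous value of the u: -9, 15, 17, 22, 30, 41 → 55.
Combining the parts gives (u=72 : v=-127 : w=55).

(u=72 : v=-127 : w=55)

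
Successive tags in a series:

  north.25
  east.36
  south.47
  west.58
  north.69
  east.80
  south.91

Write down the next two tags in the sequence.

west.102, north.113

For the direction, repeats north → east → south → west: north, east, south, west, north, east, south → west → north.
Second component: +11 each step, so 25, 36, 47, 58, 69, 80, 91 → 102 → 113.
Putting the parts together: west.102 and then north.113.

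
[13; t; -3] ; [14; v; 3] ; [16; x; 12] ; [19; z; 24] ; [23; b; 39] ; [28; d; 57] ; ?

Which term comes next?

First component goes 13, 14, 16, 19, 23, 28 → 34 (differences are 1, 2, 3, … (increasing by 1 each time)).
Letter: t, v, x, z, b, d → f (letters move forward 2 places in the alphabet, wrapping Z→A).
Third component: -3, 3, 12, 24, 39, 57 → 78 (differences are 6, 9, 12, … (increasing by 3 each time)).
So the next term is [34; f; 78].

[34; f; 78]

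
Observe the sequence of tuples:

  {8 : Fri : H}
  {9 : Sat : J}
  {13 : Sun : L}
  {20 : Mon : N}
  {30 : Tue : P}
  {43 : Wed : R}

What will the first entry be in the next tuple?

First entry — differences are 1, 4, 7, … (increasing by 3 each time): 8, 9, 13, 20, 30, 43 → 59.
Day: runs through the weekdays Mon→Sun, so Fri, Sat, Sun, Mon, Tue, Wed → Thu.
Letter: letters move forward 2 places in the alphabet, so H, J, L, N, P, R → T.

59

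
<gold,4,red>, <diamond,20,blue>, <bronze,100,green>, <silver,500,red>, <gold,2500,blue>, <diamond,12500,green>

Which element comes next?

<bronze,62500,red>

Rank: gold, diamond, bronze, silver, gold, diamond → bronze (repeats gold → diamond → bronze → silver).
Second entry: ×5 each step; 4, 20, 100, 500, 2500, 12500 → 62500.
Colour goes red, blue, green, red, blue, green → red (repeats red → blue → green).
So the next element is <bronze,62500,red>.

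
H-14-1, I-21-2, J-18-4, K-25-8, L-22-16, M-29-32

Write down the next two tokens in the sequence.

Letter — letters move forward 1 place in the alphabet: H, I, J, K, L, M → N → O.
Second component: alternating steps +7, −3, +7, −3, …, so 14, 21, 18, 25, 22, 29 → 26 → 33.
For the third component, ×2 each step: 1, 2, 4, 8, 16, 32 → 64 → 128.
Putting the parts together: N-26-64 and then O-33-128.

N-26-64 then O-33-128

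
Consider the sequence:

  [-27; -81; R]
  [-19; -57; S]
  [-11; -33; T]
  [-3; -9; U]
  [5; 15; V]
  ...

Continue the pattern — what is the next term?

[13; 39; W]

First part: +8 each step; -27, -19, -11, -3, 5 → 13.
Second part: -81, -57, -33, -9, 15 → 39 (always 3 × the first part).
Letter: letters move forward 1 place in the alphabet; R, S, T, U, V → W.
So the next term is [13; 39; W].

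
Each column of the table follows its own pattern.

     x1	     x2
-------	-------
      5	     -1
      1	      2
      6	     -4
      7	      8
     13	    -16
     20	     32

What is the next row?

Column x1 goes 5, 1, 6, 7, 13, 20 → 33 (each term is the sum of the two before it).
Column x2 — ×(-2) each step: -1, 2, -4, 8, -16, 32 → -64.
Combining the parts gives 33  -64.

33  -64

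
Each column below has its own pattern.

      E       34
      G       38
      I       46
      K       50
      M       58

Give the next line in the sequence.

O  62

Letter: letters move forward 2 places in the alphabet, so E, G, I, K, M → O.
Second component — alternating steps +4, +8, +4, +8, …: 34, 38, 46, 50, 58 → 62.
Combining the parts gives O  62.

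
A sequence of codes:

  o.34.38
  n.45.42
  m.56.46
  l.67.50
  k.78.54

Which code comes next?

j.89.58

Letter: letters move back 1 place in the alphabet; o, n, m, l, k → j.
Second component: +11 each step; 34, 45, 56, 67, 78 → 89.
Third component: +4 each step; 38, 42, 46, 50, 54 → 58.
Putting it together: j.89.58.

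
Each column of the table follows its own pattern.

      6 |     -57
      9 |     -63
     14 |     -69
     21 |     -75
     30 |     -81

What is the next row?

41  -87

First component goes 6, 9, 14, 21, 30 → 41 (differences are 3, 5, 7, … (increasing by 2 each time)).
Second component goes -57, -63, -69, -75, -81 → -87 (−6 each step).
Putting it together: 41  -87.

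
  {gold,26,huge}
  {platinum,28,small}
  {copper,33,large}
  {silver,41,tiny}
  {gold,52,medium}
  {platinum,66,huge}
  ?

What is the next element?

{copper,83,small}

For the metal, repeats gold → platinum → copper → silver: gold, platinum, copper, silver, gold, platinum → copper.
Second coordinate: 26, 28, 33, 41, 52, 66 → 83 (differences are 2, 5, 8, … (increasing by 3 each time)).
Size — repeats huge → small → large → tiny → medium: huge, small, large, tiny, medium, huge → small.
So the next element is {copper,83,small}.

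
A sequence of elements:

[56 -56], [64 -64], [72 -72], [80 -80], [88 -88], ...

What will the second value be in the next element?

First value — +8 each step: 56, 64, 72, 80, 88 → 96.
Second value: always the negative of the first value; -56, -64, -72, -80, -88 → -96.

-96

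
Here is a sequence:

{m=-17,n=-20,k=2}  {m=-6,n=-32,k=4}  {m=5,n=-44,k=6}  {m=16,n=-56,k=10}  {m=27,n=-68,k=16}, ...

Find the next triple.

{m=38,n=-80,k=26}

M: -17, -6, 5, 16, 27 → 38 (+11 each step).
N: -20, -32, -44, -56, -68 → -80 (−12 each step).
K: each term is the sum of the two before it, so 2, 4, 6, 10, 16 → 26.
Putting it together: {m=38,n=-80,k=26}.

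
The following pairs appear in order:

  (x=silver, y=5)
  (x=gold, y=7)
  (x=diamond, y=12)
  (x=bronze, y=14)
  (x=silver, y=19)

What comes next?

(x=gold, y=21)

X goes silver, gold, diamond, bronze, silver → gold (repeats silver → gold → diamond → bronze).
Y: alternating steps +2, +5, +2, +5, …; 5, 7, 12, 14, 19 → 21.
Putting it together: (x=gold, y=21).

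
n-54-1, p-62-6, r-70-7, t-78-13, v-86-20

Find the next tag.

x-94-33

Letter: n, p, r, t, v → x (letters move forward 2 places in the alphabet).
Second component: +8 each step, so 54, 62, 70, 78, 86 → 94.
For the third component, each term is the sum of the two before it: 1, 6, 7, 13, 20 → 33.
Putting it together: x-94-33.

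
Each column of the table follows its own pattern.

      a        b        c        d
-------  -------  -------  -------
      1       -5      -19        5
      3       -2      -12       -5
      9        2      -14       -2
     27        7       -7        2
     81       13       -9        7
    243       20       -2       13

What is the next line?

729  28  -4  20

Column a: ×3 each step; 1, 3, 9, 27, 81, 243 → 729.
For the column b, differences are 3, 4, 5, … (increasing by 1 each time): -5, -2, 2, 7, 13, 20 → 28.
For the column c, alternating steps +7, −2, +7, −2, …: -19, -12, -14, -7, -9, -2 → -4.
Column d: 5, -5, -2, 2, 7, 13 → 20 (always the previous value of the column b).
Putting it together: 729  28  -4  20.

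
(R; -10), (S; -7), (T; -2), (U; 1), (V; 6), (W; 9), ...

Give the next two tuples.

Letter — letters move forward 1 place in the alphabet: R, S, T, U, V, W → X → Y.
Second slot goes -10, -7, -2, 1, 6, 9 → 14 → 17 (alternating steps +3, +5, +3, +5, …).
So the next two tuples are (X; 14) and (Y; 17).

(X; 14), (Y; 17)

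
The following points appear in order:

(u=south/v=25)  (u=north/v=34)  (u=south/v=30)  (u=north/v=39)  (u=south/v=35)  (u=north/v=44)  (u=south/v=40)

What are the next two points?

U: south, north, south, north, south, north, south → north → south (alternates south ↔ north).
V: alternating steps +9, −4, +9, −4, …, so 25, 34, 30, 39, 35, 44, 40 → 49 → 45.
So the next two points are (u=north/v=49) and (u=south/v=45).

(u=north/v=49), (u=south/v=45)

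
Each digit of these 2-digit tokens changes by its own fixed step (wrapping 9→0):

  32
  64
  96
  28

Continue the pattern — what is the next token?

50

First digit: 3, 6, 9, 2 → 5 (+3 each step, mod 10).
Second digit: +2 each step, mod 10; 2, 4, 6, 8 → 0.
Putting it together: 50.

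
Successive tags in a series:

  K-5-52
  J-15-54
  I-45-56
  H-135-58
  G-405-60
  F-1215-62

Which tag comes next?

Letter: letters move back 1 place in the alphabet, so K, J, I, H, G, F → E.
Second component goes 5, 15, 45, 135, 405, 1215 → 3645 (×3 each step).
Third component — +2 each step: 52, 54, 56, 58, 60, 62 → 64.
Combining the parts gives E-3645-64.

E-3645-64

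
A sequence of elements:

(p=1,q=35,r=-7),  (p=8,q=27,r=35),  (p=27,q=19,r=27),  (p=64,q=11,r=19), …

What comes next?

For the p, perfect cubes: 1³, 2³, 3³, …: 1, 8, 27, 64 → 125.
Q goes 35, 27, 19, 11 → 3 (−8 each step).
R — always the previous value of the q: -7, 35, 27, 19 → 11.
Putting it together: (p=125,q=3,r=11).

(p=125,q=3,r=11)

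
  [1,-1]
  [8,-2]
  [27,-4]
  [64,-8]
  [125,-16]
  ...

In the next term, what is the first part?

216

First part: perfect cubes: 1³, 2³, 3³, …; 1, 8, 27, 64, 125 → 216.
Second part: ×2 each step; -1, -2, -4, -8, -16 → -32.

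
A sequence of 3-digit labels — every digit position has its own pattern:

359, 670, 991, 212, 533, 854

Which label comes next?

175

First digit goes 3, 6, 9, 2, 5, 8 → 1 (+3 each step, mod 10).
Second digit: 5, 7, 9, 1, 3, 5 → 7 (+2 each step, mod 10).
Third digit — +1 each step, mod 10: 9, 0, 1, 2, 3, 4 → 5.
Putting it together: 175.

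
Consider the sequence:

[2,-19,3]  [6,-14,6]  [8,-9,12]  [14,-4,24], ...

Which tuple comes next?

[22,1,48]

First slot: 2, 6, 8, 14 → 22 (each term is the sum of the two before it).
For the second slot, +5 each step: -19, -14, -9, -4 → 1.
Third slot — ×2 each step: 3, 6, 12, 24 → 48.
Combining the parts gives [22,1,48].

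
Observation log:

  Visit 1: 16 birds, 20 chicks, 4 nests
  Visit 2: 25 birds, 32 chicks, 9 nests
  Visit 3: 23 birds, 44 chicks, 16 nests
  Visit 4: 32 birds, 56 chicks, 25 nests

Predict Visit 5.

30 birds, 68 chicks, 36 nests

Birds: 16, 25, 23, 32 → 30 (alternating steps +9, −2, +9, −2, …).
Chicks: +12 each step; 20, 32, 44, 56 → 68.
Nests goes 4, 9, 16, 25 → 36 (perfect squares: 2², 3², 4², …).
Combining the parts gives 30 birds, 68 chicks, 36 nests.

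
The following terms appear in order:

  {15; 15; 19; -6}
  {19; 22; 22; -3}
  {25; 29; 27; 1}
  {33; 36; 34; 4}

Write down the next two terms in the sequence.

{43; 43; 43; 8}, {55; 50; 54; 11}

First coordinate: differences are 4, 6, 8, … (increasing by 2 each time), so 15, 19, 25, 33 → 43 → 55.
Second coordinate: +7 each step, so 15, 22, 29, 36 → 43 → 50.
Third coordinate: 19, 22, 27, 34 → 43 → 54 (differences are 3, 5, 7, … (increasing by 2 each time)).
Fourth coordinate — alternating steps +3, +4, +3, +4, …: -6, -3, 1, 4 → 8 → 11.
Putting the parts together: {43; 43; 43; 8} and then {55; 50; 54; 11}.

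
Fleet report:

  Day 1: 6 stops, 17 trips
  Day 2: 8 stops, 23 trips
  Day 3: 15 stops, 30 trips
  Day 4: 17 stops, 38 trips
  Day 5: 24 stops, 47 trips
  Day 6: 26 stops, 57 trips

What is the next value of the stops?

Stops: 6, 8, 15, 17, 24, 26 → 33 (alternating steps +2, +7, +2, +7, …).

33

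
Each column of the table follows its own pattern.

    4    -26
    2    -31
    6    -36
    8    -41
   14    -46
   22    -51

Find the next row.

First component goes 4, 2, 6, 8, 14, 22 → 36 (each term is the sum of the two before it).
Second component: −5 each step; -26, -31, -36, -41, -46, -51 → -56.
So the next row is 36  -56.

36  -56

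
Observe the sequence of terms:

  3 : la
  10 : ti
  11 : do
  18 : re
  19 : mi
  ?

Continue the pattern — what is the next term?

26 : fa

First slot — alternating steps +7, +1, +7, +1, …: 3, 10, 11, 18, 19 → 26.
Note goes la, ti, do, re, mi → fa (runs through the solfège scale do→ti).
Putting it together: 26 : fa.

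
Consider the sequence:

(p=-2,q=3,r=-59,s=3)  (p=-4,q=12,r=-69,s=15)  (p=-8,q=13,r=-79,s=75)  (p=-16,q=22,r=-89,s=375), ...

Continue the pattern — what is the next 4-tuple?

P: ×2 each step, so -2, -4, -8, -16 → -32.
Q goes 3, 12, 13, 22 → 23 (alternating steps +9, +1, +9, +1, …).
R goes -59, -69, -79, -89 → -99 (−10 each step).
S: 3, 15, 75, 375 → 1875 (×5 each step).
Combining the parts gives (p=-32,q=23,r=-99,s=1875).

(p=-32,q=23,r=-99,s=1875)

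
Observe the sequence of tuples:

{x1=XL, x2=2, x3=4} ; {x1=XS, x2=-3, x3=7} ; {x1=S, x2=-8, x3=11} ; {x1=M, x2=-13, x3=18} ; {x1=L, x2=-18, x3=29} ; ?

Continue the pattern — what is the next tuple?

{x1=XL, x2=-23, x3=47}

For the x1, runs through clothing sizes XS→XL: XL, XS, S, M, L → XL.
X2: −5 each step; 2, -3, -8, -13, -18 → -23.
X3: each term is the sum of the two before it; 4, 7, 11, 18, 29 → 47.
Combining the parts gives {x1=XL, x2=-23, x3=47}.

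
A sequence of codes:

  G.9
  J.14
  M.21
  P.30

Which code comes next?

Letter: G, J, M, P → S (letters move forward 3 places in the alphabet).
Second component: 9, 14, 21, 30 → 41 (differences are 5, 7, 9, … (increasing by 2 each time)).
Putting it together: S.41.

S.41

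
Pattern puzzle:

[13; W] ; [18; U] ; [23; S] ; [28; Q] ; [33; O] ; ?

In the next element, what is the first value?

First value: +5 each step; 13, 18, 23, 28, 33 → 38.
Letter — letters move back 2 places in the alphabet: W, U, S, Q, O → M.

38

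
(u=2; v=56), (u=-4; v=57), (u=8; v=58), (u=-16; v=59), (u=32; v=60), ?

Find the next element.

U — ×(-2) each step: 2, -4, 8, -16, 32 → -64.
V — +1 each step: 56, 57, 58, 59, 60 → 61.
Putting it together: (u=-64; v=61).

(u=-64; v=61)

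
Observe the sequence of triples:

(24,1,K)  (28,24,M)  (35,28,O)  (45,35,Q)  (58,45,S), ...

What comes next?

First entry: differences are 4, 7, 10, … (increasing by 3 each time); 24, 28, 35, 45, 58 → 74.
Second entry: 1, 24, 28, 35, 45 → 58 (always the previous value of the first entry).
Letter goes K, M, O, Q, S → U (letters move forward 2 places in the alphabet).
Putting it together: (74,58,U).

(74,58,U)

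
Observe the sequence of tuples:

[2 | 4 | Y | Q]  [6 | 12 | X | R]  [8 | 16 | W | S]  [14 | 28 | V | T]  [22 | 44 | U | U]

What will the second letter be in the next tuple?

Second letter goes Q, R, S, T, U → V (letters move forward 1 place in the alphabet).

V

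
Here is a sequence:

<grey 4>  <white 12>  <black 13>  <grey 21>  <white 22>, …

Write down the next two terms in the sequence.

Shade goes grey, white, black, grey, white → black → grey (repeats grey → white → black).
Second value — alternating steps +8, +1, +8, +1, …: 4, 12, 13, 21, 22 → 30 → 31.
Putting the parts together: <black 30> and then <grey 31>.

<black 30>, <grey 31>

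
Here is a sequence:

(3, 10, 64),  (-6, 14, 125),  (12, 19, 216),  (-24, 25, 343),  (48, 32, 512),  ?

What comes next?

(-96, 40, 729)

First coordinate — ×(-2) each step: 3, -6, 12, -24, 48 → -96.
Second coordinate: differences are 4, 5, 6, … (increasing by 1 each time), so 10, 14, 19, 25, 32 → 40.
Third coordinate: perfect cubes: 4³, 5³, 6³, …; 64, 125, 216, 343, 512 → 729.
Combining the parts gives (-96, 40, 729).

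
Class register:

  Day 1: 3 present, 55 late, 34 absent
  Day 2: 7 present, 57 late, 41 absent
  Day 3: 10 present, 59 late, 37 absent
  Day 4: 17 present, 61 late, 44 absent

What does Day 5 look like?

27 present, 63 late, 40 absent

For the present, each term is the sum of the two before it: 3, 7, 10, 17 → 27.
Late goes 55, 57, 59, 61 → 63 (+2 each step).
Absent: alternating steps +7, −4, +7, −4, …; 34, 41, 37, 44 → 40.
Putting it together: 27 present, 63 late, 40 absent.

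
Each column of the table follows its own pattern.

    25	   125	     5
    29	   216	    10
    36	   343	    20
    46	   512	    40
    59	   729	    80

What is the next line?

First component: differences are 4, 7, 10, … (increasing by 3 each time); 25, 29, 36, 46, 59 → 75.
For the second component, perfect cubes: 5³, 6³, 7³, …: 125, 216, 343, 512, 729 → 1000.
Third component goes 5, 10, 20, 40, 80 → 160 (×2 each step).
So the next line is 75  1000  160.

75  1000  160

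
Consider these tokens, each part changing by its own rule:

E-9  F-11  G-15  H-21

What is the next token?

I-29

For the letter, letters move forward 1 place in the alphabet: E, F, G, H → I.
Second component: differences are 2, 4, 6, … (increasing by 2 each time), so 9, 11, 15, 21 → 29.
Combining the parts gives I-29.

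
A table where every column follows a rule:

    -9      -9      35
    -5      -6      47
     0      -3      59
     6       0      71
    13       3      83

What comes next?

21  6  95

First component: differences are 4, 5, 6, … (increasing by 1 each time); -9, -5, 0, 6, 13 → 21.
Second component — +3 each step: -9, -6, -3, 0, 3 → 6.
Third component — +12 each step: 35, 47, 59, 71, 83 → 95.
Combining the parts gives 21  6  95.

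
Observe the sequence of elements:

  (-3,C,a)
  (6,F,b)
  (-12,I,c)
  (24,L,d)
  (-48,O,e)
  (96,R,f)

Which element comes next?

For the first entry, ×(-2) each step: -3, 6, -12, 24, -48, 96 → -192.
First letter — letters move forward 3 places in the alphabet: C, F, I, L, O, R → U.
Second letter: letters move forward 1 place in the alphabet; a, b, c, d, e, f → g.
Combining the parts gives (-192,U,g).

(-192,U,g)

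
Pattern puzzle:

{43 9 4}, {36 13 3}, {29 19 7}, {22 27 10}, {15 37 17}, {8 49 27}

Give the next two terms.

First value: −7 each step, so 43, 36, 29, 22, 15, 8 → 1 → -6.
Second value: 9, 13, 19, 27, 37, 49 → 63 → 79 (differences are 4, 6, 8, … (increasing by 2 each time)).
Third value: each term is the sum of the two before it; 4, 3, 7, 10, 17, 27 → 44 → 71.
Putting the parts together: {1 63 44} and then {-6 79 71}.

{1 63 44}, {-6 79 71}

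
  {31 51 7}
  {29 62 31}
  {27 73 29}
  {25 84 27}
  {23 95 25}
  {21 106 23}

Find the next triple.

First coordinate goes 31, 29, 27, 25, 23, 21 → 19 (−2 each step).
Second coordinate goes 51, 62, 73, 84, 95, 106 → 117 (+11 each step).
Third coordinate: always the previous value of the first coordinate; 7, 31, 29, 27, 25, 23 → 21.
Putting it together: {19 117 21}.

{19 117 21}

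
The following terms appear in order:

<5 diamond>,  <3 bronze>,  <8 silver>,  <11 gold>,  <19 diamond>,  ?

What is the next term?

<30 bronze>

First coordinate — each term is the sum of the two before it: 5, 3, 8, 11, 19 → 30.
Rank: diamond, bronze, silver, gold, diamond → bronze (repeats diamond → bronze → silver → gold).
Combining the parts gives <30 bronze>.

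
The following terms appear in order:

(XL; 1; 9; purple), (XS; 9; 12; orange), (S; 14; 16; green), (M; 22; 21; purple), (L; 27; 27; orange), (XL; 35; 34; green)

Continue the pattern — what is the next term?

(XS; 40; 42; purple)

Size: repeats XL → XS → S → M → L, so XL, XS, S, M, L, XL → XS.
Second slot: alternating steps +8, +5, +8, +5, …, so 1, 9, 14, 22, 27, 35 → 40.
Third slot goes 9, 12, 16, 21, 27, 34 → 42 (differences are 3, 4, 5, … (increasing by 1 each time)).
Colour: repeats purple → orange → green, so purple, orange, green, purple, orange, green → purple.
Putting it together: (XS; 40; 42; purple).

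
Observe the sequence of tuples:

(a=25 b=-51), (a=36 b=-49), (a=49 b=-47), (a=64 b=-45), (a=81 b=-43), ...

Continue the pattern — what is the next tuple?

(a=100 b=-41)

A: 25, 36, 49, 64, 81 → 100 (perfect squares: 5², 6², 7², …).
B: +2 each step; -51, -49, -47, -45, -43 → -41.
So the next tuple is (a=100 b=-41).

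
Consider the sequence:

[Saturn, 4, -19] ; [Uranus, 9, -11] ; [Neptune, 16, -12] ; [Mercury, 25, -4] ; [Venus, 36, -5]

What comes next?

Planet — runs through the planets Mercury→Neptune: Saturn, Uranus, Neptune, Mercury, Venus → Earth.
Second value: 4, 9, 16, 25, 36 → 49 (perfect squares: 2², 3², 4², …).
Third value: alternating steps +8, −1, +8, −1, …; -19, -11, -12, -4, -5 → 3.
Combining the parts gives [Earth, 49, 3].

[Earth, 49, 3]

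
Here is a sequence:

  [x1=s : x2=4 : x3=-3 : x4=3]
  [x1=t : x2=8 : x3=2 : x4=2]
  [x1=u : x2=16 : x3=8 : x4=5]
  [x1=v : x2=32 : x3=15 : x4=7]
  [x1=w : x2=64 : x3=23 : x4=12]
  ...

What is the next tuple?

X1: s, t, u, v, w → x (letters move forward 1 place in the alphabet).
X2 — ×2 each step: 4, 8, 16, 32, 64 → 128.
For the x3, differences are 5, 6, 7, … (increasing by 1 each time): -3, 2, 8, 15, 23 → 32.
X4: 3, 2, 5, 7, 12 → 19 (each term is the sum of the two before it).
So the next tuple is [x1=x : x2=128 : x3=32 : x4=19].

[x1=x : x2=128 : x3=32 : x4=19]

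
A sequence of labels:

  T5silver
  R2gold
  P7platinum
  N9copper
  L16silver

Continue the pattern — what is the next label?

J25gold

Letter — letters move back 2 places in the alphabet: T, R, P, N, L → J.
Second component: each term is the sum of the two before it; 5, 2, 7, 9, 16 → 25.
Metal: repeats silver → gold → platinum → copper; silver, gold, platinum, copper, silver → gold.
Combining the parts gives J25gold.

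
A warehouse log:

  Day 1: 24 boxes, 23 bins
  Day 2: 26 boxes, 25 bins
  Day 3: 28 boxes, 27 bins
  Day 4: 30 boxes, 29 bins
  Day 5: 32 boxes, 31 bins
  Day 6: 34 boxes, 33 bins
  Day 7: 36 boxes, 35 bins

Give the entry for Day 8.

38 boxes, 37 bins

Boxes: +2 each step; 24, 26, 28, 30, 32, 34, 36 → 38.
For the bins, always 1 less than the boxes: 23, 25, 27, 29, 31, 33, 35 → 37.
So the next row is 38 boxes, 37 bins.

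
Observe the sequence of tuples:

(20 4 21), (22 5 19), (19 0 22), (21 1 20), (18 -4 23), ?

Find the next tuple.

First component: alternating steps +2, −3, +2, −3, …; 20, 22, 19, 21, 18 → 20.
Second component: alternating steps +1, −5, +1, −5, …; 4, 5, 0, 1, -4 → -3.
For the third component, together with the first component always sums to 41: 21, 19, 22, 20, 23 → 21.
So the next tuple is (20 -3 21).

(20 -3 21)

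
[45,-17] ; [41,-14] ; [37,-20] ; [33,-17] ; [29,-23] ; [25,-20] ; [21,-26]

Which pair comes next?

First value: 45, 41, 37, 33, 29, 25, 21 → 17 (−4 each step).
Second value: alternating steps +3, −6, +3, −6, …, so -17, -14, -20, -17, -23, -20, -26 → -23.
Putting it together: [17,-23].

[17,-23]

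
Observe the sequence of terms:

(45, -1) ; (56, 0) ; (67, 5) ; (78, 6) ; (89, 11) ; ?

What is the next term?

For the first slot, +11 each step: 45, 56, 67, 78, 89 → 100.
Second slot: alternating steps +1, +5, +1, +5, …; -1, 0, 5, 6, 11 → 12.
Combining the parts gives (100, 12).

(100, 12)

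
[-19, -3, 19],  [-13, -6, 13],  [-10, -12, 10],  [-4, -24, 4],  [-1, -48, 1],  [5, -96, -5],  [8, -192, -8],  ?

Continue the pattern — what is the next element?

First value: -19, -13, -10, -4, -1, 5, 8 → 14 (alternating steps +6, +3, +6, +3, …).
Second value: ×2 each step, so -3, -6, -12, -24, -48, -96, -192 → -384.
Third value: always the negative of the first value, so 19, 13, 10, 4, 1, -5, -8 → -14.
Putting it together: [14, -384, -14].

[14, -384, -14]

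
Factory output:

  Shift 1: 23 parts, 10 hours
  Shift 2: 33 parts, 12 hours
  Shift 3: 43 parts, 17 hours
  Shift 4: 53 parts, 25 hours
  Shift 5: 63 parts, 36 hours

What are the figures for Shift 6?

Parts: 23, 33, 43, 53, 63 → 73 (+10 each step).
Hours: differences are 2, 5, 8, … (increasing by 3 each time); 10, 12, 17, 25, 36 → 50.
Combining the parts gives 73 parts, 50 hours.

73 parts, 50 hours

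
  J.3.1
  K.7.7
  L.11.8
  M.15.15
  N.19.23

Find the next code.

Letter — letters move forward 1 place in the alphabet: J, K, L, M, N → O.
Second component: +4 each step, so 3, 7, 11, 15, 19 → 23.
For the third component, each term is the sum of the two before it: 1, 7, 8, 15, 23 → 38.
Combining the parts gives O.23.38.

O.23.38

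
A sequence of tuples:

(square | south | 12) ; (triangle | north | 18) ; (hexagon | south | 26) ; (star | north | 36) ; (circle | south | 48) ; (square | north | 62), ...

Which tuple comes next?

Shape: repeats square → triangle → hexagon → star → circle, so square, triangle, hexagon, star, circle, square → triangle.
For the direction, alternates south ↔ north: south, north, south, north, south, north → south.
Third coordinate goes 12, 18, 26, 36, 48, 62 → 78 (differences are 6, 8, 10, … (increasing by 2 each time)).
Combining the parts gives (triangle | south | 78).

(triangle | south | 78)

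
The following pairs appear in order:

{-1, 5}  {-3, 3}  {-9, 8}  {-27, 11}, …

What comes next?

{-81, 19}

First component: ×3 each step; -1, -3, -9, -27 → -81.
Second component — each term is the sum of the two before it: 5, 3, 8, 11 → 19.
Putting it together: {-81, 19}.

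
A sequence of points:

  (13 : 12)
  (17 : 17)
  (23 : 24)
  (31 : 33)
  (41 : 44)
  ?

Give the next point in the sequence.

(53 : 57)

First part: differences are 4, 6, 8, … (increasing by 2 each time), so 13, 17, 23, 31, 41 → 53.
Second part: differences are 5, 7, 9, … (increasing by 2 each time); 12, 17, 24, 33, 44 → 57.
So the next point is (53 : 57).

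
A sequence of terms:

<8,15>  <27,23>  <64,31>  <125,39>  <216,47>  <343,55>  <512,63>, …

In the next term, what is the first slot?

729

First slot: perfect cubes: 2³, 3³, 4³, …, so 8, 27, 64, 125, 216, 343, 512 → 729.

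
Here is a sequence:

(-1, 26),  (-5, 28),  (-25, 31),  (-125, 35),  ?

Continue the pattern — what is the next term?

First component: ×5 each step; -1, -5, -25, -125 → -625.
Second component: differences are 2, 3, 4, … (increasing by 1 each time); 26, 28, 31, 35 → 40.
So the next term is (-625, 40).

(-625, 40)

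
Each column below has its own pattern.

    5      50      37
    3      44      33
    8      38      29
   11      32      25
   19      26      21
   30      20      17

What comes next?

For the first component, each term is the sum of the two before it: 5, 3, 8, 11, 19, 30 → 49.
Second component goes 50, 44, 38, 32, 26, 20 → 14 (−6 each step).
Third component: −4 each step, so 37, 33, 29, 25, 21, 17 → 13.
So the next row is 49  14  13.

49  14  13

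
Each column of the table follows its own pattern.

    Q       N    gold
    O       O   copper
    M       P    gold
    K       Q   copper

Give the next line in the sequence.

I  R  gold

First letter — letters move back 2 places in the alphabet: Q, O, M, K → I.
Second letter: letters move forward 1 place in the alphabet; N, O, P, Q → R.
Metal: alternates gold ↔ copper, so gold, copper, gold, copper → gold.
Putting it together: I  R  gold.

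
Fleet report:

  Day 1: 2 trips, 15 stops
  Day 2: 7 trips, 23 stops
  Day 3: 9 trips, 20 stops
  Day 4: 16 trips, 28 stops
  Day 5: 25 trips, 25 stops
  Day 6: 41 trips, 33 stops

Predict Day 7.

66 trips, 30 stops

For the trips, each term is the sum of the two before it: 2, 7, 9, 16, 25, 41 → 66.
Stops: 15, 23, 20, 28, 25, 33 → 30 (alternating steps +8, −3, +8, −3, …).
Putting it together: 66 trips, 30 stops.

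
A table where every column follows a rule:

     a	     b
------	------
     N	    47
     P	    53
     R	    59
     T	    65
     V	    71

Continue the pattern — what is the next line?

X  77

Column a — letters move forward 2 places in the alphabet: N, P, R, T, V → X.
For the column b, +6 each step: 47, 53, 59, 65, 71 → 77.
Putting it together: X  77.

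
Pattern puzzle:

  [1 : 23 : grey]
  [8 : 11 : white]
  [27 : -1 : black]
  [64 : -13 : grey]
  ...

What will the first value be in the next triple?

First value: perfect cubes: 1³, 2³, 3³, …, so 1, 8, 27, 64 → 125.
Second value goes 23, 11, -1, -13 → -25 (−12 each step).
For the shade, repeats grey → white → black: grey, white, black, grey → white.

125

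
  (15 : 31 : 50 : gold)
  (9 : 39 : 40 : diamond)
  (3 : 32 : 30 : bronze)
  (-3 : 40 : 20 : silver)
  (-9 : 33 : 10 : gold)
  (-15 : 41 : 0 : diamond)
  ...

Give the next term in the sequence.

(-21 : 34 : -10 : bronze)

First part: −6 each step; 15, 9, 3, -3, -9, -15 → -21.
For the second part, alternating steps +8, −7, +8, −7, …: 31, 39, 32, 40, 33, 41 → 34.
Third part — −10 each step: 50, 40, 30, 20, 10, 0 → -10.
Rank goes gold, diamond, bronze, silver, gold, diamond → bronze (repeats gold → diamond → bronze → silver).
Putting it together: (-21 : 34 : -10 : bronze).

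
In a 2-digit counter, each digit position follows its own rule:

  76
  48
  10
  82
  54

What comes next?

26

First digit: 7, 4, 1, 8, 5 → 2 (−3 each step, mod 10).
Second digit — +2 each step, mod 10: 6, 8, 0, 2, 4 → 6.
Putting it together: 26.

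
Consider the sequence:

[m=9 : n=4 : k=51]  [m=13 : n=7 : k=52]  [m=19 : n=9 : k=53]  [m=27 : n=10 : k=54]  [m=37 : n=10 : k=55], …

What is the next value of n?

N: differences are 3, 2, 1, … (decreasing by 1 each time); 4, 7, 9, 10, 10 → 9.

9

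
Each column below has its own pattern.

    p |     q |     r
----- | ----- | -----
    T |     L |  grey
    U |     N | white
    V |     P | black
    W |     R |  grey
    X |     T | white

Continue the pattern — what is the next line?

For the column p, letters move forward 1 place in the alphabet: T, U, V, W, X → Y.
For the column q, letters move forward 2 places in the alphabet: L, N, P, R, T → V.
For the column r, repeats grey → white → black: grey, white, black, grey, white → black.
So the next line is Y  V  black.

Y  V  black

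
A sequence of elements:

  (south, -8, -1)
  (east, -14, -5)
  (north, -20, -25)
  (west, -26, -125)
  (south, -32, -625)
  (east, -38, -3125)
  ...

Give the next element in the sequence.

Direction goes south, east, north, west, south, east → north (repeats south → east → north → west).
Second slot: −6 each step, so -8, -14, -20, -26, -32, -38 → -44.
Third slot: ×5 each step, so -1, -5, -25, -125, -625, -3125 → -15625.
Combining the parts gives (north, -44, -15625).

(north, -44, -15625)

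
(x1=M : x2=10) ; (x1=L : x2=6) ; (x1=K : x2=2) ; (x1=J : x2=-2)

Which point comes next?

(x1=I : x2=-6)

X1: M, L, K, J → I (letters move back 1 place in the alphabet).
X2: −4 each step; 10, 6, 2, -2 → -6.
Putting it together: (x1=I : x2=-6).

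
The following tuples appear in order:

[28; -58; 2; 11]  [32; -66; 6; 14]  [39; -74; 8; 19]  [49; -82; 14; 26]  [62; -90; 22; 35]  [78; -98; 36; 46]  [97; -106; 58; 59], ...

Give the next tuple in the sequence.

For the first value, differences are 4, 7, 10, … (increasing by 3 each time): 28, 32, 39, 49, 62, 78, 97 → 119.
For the second value, −8 each step: -58, -66, -74, -82, -90, -98, -106 → -114.
For the third value, each term is the sum of the two before it: 2, 6, 8, 14, 22, 36, 58 → 94.
For the fourth value, differences are 3, 5, 7, … (increasing by 2 each time): 11, 14, 19, 26, 35, 46, 59 → 74.
Combining the parts gives [119; -114; 94; 74].

[119; -114; 94; 74]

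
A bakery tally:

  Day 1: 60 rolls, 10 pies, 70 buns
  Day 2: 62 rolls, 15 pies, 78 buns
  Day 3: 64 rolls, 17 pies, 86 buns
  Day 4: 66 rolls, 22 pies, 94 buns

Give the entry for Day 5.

Rolls: +2 each step; 60, 62, 64, 66 → 68.
Pies: 10, 15, 17, 22 → 24 (alternating steps +5, +2, +5, +2, …).
Buns — +8 each step: 70, 78, 86, 94 → 102.
So the next line is 68 rolls, 24 pies, 102 buns.

68 rolls, 24 pies, 102 buns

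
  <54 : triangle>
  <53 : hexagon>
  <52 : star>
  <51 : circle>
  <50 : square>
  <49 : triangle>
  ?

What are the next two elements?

<48 : hexagon>, <47 : star>

First part goes 54, 53, 52, 51, 50, 49 → 48 → 47 (−1 each step).
Shape: repeats triangle → hexagon → star → circle → square, so triangle, hexagon, star, circle, square, triangle → hexagon → star.
So the next two elements are <48 : hexagon> and <47 : star>.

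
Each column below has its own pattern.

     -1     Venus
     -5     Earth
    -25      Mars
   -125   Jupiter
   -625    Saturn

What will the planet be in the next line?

First component: ×5 each step; -1, -5, -25, -125, -625 → -3125.
Planet: Venus, Earth, Mars, Jupiter, Saturn → Uranus (runs through the planets Mercury→Neptune).

Uranus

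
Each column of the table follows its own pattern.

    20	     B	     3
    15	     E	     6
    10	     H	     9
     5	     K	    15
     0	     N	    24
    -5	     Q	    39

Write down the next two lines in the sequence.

-10  T  63; -15  W  102

First component goes 20, 15, 10, 5, 0, -5 → -10 → -15 (−5 each step).
Letter goes B, E, H, K, N, Q → T → W (letters move forward 3 places in the alphabet).
Third component: each term is the sum of the two before it; 3, 6, 9, 15, 24, 39 → 63 → 102.
So the next two lines are -10  T  63 and -15  W  102.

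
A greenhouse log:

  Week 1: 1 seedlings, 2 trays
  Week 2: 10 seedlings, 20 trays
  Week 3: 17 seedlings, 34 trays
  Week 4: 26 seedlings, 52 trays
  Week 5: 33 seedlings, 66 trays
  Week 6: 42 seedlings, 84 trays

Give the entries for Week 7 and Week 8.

For the seedlings, alternating steps +9, +7, +9, +7, …: 1, 10, 17, 26, 33, 42 → 49 → 58.
Trays — always 2 × the seedlings: 2, 20, 34, 52, 66, 84 → 98 → 116.
Putting the parts together: 49 seedlings, 98 trays and then 58 seedlings, 116 trays.

49 seedlings, 98 trays; 58 seedlings, 116 trays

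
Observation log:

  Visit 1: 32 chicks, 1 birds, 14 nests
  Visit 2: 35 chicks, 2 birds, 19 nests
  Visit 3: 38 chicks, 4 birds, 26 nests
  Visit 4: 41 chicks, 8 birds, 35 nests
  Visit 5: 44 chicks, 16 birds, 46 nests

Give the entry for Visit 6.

For the chicks, +3 each step: 32, 35, 38, 41, 44 → 47.
For the birds, ×2 each step: 1, 2, 4, 8, 16 → 32.
Nests — differences are 5, 7, 9, … (increasing by 2 each time): 14, 19, 26, 35, 46 → 59.
Combining the parts gives 47 chicks, 32 birds, 59 nests.

47 chicks, 32 birds, 59 nests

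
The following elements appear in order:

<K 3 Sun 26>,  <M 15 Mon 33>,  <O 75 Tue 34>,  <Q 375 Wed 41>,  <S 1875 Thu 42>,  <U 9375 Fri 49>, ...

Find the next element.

<W 46875 Sat 50>

Letter: letters move forward 2 places in the alphabet; K, M, O, Q, S, U → W.
Second component: ×5 each step, so 3, 15, 75, 375, 1875, 9375 → 46875.
Day: runs through the weekdays Mon→Sun, so Sun, Mon, Tue, Wed, Thu, Fri → Sat.
Fourth component — alternating steps +7, +1, +7, +1, …: 26, 33, 34, 41, 42, 49 → 50.
Putting it together: <W 46875 Sat 50>.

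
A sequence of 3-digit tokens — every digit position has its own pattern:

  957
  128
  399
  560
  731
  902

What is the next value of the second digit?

Second digit goes 5, 2, 9, 6, 3, 0 → 7 (−3 each step, mod 10).

7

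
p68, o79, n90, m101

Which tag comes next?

l112

Letter — letters move back 1 place in the alphabet: p, o, n, m → l.
Second component: 68, 79, 90, 101 → 112 (+11 each step).
Combining the parts gives l112.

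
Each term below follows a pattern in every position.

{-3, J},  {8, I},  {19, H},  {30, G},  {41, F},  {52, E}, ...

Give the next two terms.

{63, D}, {74, C}

First entry goes -3, 8, 19, 30, 41, 52 → 63 → 74 (+11 each step).
Letter goes J, I, H, G, F, E → D → C (letters move back 1 place in the alphabet).
So the next two terms are {63, D} and {74, C}.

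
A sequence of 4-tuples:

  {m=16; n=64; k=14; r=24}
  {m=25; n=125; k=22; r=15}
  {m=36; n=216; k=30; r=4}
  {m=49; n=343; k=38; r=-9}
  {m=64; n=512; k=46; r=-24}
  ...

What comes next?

{m=81; n=729; k=54; r=-41}

For the m, perfect squares: 4², 5², 6², …: 16, 25, 36, 49, 64 → 81.
For the n, perfect cubes: 4³, 5³, 6³, …: 64, 125, 216, 343, 512 → 729.
K — +8 each step: 14, 22, 30, 38, 46 → 54.
R: together with the m always sums to 40; 24, 15, 4, -9, -24 → -41.
So the next 4-tuple is {m=81; n=729; k=54; r=-41}.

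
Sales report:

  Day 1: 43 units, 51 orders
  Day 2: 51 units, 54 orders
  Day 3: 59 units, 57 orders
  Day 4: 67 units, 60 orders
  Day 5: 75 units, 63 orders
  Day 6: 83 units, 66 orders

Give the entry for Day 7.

91 units, 69 orders

Units — +8 each step: 43, 51, 59, 67, 75, 83 → 91.
Orders goes 51, 54, 57, 60, 63, 66 → 69 (+3 each step).
Putting it together: 91 units, 69 orders.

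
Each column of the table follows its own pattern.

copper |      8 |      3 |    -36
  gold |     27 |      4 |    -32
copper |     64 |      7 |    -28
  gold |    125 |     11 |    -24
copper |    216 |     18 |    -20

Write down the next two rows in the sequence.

Metal — alternates copper ↔ gold: copper, gold, copper, gold, copper → gold → copper.
Second component goes 8, 27, 64, 125, 216 → 343 → 512 (perfect cubes: 2³, 3³, 4³, …).
Third component: 3, 4, 7, 11, 18 → 29 → 47 (each term is the sum of the two before it).
Fourth component: -36, -32, -28, -24, -20 → -16 → -12 (+4 each step).
So the next two rows are gold  343  29  -16 and copper  512  47  -12.

gold  343  29  -16; copper  512  47  -12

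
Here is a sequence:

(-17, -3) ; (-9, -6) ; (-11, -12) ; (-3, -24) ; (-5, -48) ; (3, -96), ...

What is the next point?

First part — alternating steps +8, −2, +8, −2, …: -17, -9, -11, -3, -5, 3 → 1.
For the second part, ×2 each step: -3, -6, -12, -24, -48, -96 → -192.
So the next point is (1, -192).

(1, -192)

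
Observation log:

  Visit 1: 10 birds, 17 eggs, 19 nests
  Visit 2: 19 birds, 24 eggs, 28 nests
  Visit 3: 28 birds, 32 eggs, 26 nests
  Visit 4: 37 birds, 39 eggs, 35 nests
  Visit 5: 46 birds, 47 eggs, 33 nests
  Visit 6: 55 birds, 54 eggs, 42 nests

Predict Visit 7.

64 birds, 62 eggs, 40 nests

For the birds, +9 each step: 10, 19, 28, 37, 46, 55 → 64.
Eggs: alternating steps +7, +8, +7, +8, …, so 17, 24, 32, 39, 47, 54 → 62.
For the nests, alternating steps +9, −2, +9, −2, …: 19, 28, 26, 35, 33, 42 → 40.
Combining the parts gives 64 birds, 62 eggs, 40 nests.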